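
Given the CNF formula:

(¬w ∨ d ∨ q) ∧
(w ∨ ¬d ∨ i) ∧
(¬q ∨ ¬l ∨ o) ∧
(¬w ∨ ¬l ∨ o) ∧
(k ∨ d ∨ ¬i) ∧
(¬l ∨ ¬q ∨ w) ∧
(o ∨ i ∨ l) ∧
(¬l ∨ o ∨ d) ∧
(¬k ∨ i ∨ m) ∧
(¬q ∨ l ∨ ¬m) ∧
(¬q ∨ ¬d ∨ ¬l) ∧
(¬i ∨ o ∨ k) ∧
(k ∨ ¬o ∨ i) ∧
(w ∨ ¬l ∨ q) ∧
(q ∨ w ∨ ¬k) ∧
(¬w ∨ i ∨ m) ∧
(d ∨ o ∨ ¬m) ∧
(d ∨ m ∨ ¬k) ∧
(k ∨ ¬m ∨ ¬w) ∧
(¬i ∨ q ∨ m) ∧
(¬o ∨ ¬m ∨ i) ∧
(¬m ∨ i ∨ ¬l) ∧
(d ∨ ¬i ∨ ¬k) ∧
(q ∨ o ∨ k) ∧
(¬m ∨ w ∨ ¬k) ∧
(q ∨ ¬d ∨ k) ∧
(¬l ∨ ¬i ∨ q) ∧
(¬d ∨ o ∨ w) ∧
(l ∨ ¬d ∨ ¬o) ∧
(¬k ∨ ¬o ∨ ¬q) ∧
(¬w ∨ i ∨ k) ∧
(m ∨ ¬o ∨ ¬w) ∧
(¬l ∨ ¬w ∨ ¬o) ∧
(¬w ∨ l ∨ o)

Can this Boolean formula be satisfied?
No

No, the formula is not satisfiable.

No assignment of truth values to the variables can make all 34 clauses true simultaneously.

The formula is UNSAT (unsatisfiable).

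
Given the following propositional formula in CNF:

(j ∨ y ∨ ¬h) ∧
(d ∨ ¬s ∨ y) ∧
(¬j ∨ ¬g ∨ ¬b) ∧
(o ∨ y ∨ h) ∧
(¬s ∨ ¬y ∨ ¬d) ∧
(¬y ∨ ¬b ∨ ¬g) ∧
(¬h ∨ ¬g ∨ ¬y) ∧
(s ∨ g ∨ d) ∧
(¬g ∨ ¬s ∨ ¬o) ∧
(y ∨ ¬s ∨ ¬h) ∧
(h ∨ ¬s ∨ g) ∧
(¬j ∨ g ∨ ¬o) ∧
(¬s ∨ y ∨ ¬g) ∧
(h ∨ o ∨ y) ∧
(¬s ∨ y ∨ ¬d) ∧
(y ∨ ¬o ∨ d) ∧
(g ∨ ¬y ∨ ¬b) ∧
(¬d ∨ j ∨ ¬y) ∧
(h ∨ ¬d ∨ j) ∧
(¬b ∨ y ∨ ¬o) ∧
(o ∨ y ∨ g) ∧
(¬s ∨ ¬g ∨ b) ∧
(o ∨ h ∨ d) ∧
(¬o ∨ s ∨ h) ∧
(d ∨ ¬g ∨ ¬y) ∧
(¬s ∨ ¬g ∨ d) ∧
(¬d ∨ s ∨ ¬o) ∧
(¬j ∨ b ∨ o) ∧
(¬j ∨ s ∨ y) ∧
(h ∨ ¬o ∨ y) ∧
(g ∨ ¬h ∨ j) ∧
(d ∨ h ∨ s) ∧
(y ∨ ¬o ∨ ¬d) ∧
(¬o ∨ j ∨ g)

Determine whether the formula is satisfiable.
No

No, the formula is not satisfiable.

No assignment of truth values to the variables can make all 34 clauses true simultaneously.

The formula is UNSAT (unsatisfiable).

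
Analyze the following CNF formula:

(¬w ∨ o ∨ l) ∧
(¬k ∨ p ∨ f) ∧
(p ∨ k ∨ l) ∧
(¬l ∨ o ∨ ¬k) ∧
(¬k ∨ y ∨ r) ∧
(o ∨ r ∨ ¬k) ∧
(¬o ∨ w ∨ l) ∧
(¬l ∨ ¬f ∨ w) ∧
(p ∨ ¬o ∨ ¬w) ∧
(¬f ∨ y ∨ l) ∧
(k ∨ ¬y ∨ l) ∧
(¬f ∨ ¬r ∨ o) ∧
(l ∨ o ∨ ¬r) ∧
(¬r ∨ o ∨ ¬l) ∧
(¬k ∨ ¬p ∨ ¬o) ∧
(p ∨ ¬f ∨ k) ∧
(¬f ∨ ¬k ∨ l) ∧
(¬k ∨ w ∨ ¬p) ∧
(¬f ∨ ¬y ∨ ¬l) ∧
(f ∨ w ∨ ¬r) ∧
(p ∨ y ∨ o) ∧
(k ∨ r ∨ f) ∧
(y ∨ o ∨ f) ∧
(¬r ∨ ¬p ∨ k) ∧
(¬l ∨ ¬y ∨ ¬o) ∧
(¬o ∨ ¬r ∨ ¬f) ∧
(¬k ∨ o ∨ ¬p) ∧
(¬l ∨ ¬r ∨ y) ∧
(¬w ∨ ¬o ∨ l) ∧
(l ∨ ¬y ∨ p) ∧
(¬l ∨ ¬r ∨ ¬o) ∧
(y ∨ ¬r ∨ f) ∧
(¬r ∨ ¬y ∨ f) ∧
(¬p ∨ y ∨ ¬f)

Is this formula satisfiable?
No

No, the formula is not satisfiable.

No assignment of truth values to the variables can make all 34 clauses true simultaneously.

The formula is UNSAT (unsatisfiable).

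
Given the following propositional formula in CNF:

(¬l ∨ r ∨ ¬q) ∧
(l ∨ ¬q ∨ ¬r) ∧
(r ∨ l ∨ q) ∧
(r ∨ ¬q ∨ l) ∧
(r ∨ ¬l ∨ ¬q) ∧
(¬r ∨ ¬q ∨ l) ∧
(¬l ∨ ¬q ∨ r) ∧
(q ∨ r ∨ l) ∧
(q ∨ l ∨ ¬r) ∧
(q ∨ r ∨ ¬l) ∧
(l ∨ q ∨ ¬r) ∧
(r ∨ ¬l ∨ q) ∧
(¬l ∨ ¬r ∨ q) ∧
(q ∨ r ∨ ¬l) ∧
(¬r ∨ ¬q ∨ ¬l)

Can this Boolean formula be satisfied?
No

No, the formula is not satisfiable.

No assignment of truth values to the variables can make all 15 clauses true simultaneously.

The formula is UNSAT (unsatisfiable).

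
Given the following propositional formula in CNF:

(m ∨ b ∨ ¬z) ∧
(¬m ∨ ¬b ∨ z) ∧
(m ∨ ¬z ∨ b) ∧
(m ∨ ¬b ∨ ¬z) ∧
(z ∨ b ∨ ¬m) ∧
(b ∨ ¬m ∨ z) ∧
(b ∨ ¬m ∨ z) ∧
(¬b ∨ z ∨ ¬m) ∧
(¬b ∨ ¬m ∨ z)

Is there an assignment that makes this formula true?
Yes

Yes, the formula is satisfiable.

One satisfying assignment is: z=False, m=False, b=False

Verification: With this assignment, all 9 clauses evaluate to true.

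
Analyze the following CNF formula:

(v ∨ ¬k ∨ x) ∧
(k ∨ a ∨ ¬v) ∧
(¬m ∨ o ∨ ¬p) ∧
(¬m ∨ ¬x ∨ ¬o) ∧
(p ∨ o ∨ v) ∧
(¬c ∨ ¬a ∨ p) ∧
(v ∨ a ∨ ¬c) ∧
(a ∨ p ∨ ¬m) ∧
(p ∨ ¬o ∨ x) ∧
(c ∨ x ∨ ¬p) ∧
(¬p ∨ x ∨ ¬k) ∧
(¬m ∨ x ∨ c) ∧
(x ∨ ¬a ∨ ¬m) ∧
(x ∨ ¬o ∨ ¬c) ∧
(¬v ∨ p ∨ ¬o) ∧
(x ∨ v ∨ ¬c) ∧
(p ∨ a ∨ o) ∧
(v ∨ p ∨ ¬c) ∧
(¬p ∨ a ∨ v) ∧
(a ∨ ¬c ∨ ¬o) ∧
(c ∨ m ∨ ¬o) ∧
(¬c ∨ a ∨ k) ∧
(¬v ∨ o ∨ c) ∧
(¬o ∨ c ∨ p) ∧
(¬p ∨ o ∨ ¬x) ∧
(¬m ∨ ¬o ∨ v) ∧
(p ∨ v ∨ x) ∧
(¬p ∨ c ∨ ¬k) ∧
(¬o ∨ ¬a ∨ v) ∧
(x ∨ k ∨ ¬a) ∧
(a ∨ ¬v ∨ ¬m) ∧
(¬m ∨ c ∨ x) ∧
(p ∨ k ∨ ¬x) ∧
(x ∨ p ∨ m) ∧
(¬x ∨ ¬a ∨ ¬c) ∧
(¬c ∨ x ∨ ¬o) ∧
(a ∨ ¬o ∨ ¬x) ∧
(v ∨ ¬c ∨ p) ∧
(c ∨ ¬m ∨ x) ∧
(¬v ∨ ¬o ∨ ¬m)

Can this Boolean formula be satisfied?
No

No, the formula is not satisfiable.

No assignment of truth values to the variables can make all 40 clauses true simultaneously.

The formula is UNSAT (unsatisfiable).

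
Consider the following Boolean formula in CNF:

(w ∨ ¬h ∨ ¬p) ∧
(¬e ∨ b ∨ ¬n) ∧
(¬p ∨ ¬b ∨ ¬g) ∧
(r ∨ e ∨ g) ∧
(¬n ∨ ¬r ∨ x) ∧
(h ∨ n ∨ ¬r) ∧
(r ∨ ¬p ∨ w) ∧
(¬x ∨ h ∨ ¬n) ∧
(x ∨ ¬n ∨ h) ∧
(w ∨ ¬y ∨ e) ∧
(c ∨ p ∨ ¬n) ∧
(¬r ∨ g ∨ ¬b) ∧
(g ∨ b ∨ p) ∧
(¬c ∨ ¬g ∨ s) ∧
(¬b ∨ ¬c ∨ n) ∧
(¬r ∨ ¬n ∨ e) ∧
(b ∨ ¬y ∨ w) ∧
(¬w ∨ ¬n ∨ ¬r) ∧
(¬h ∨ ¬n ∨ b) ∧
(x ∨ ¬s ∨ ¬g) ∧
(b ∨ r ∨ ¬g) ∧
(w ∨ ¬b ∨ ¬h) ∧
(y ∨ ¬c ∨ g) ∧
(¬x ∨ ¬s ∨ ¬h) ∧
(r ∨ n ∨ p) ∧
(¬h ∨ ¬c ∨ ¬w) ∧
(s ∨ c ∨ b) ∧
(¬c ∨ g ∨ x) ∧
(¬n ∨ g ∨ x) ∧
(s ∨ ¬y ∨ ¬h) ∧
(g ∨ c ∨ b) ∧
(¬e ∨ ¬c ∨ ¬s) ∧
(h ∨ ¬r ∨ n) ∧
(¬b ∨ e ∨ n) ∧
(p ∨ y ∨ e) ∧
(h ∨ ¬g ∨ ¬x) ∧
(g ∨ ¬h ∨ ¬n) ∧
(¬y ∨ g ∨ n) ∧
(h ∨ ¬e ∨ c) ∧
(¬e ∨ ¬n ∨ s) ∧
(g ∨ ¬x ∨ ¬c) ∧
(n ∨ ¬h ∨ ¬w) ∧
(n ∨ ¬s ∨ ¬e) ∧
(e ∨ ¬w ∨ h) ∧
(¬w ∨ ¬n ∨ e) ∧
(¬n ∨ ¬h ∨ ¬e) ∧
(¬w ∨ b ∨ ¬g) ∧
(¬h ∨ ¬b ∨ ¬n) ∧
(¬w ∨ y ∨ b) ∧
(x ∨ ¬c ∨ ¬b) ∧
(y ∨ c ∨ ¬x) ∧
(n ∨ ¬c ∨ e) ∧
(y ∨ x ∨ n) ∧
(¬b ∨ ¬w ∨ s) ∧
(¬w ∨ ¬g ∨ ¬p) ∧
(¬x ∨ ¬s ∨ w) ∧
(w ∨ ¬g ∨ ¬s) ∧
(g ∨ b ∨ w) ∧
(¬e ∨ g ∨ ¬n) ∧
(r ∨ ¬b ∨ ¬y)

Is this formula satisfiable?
No

No, the formula is not satisfiable.

No assignment of truth values to the variables can make all 60 clauses true simultaneously.

The formula is UNSAT (unsatisfiable).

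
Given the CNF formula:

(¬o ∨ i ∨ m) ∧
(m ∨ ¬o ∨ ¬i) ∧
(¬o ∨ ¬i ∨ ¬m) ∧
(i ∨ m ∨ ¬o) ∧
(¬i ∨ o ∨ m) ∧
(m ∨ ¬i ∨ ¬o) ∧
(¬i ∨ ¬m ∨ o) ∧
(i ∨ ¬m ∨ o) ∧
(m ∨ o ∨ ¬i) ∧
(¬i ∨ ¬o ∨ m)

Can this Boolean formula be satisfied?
Yes

Yes, the formula is satisfiable.

One satisfying assignment is: o=False, m=False, i=False

Verification: With this assignment, all 10 clauses evaluate to true.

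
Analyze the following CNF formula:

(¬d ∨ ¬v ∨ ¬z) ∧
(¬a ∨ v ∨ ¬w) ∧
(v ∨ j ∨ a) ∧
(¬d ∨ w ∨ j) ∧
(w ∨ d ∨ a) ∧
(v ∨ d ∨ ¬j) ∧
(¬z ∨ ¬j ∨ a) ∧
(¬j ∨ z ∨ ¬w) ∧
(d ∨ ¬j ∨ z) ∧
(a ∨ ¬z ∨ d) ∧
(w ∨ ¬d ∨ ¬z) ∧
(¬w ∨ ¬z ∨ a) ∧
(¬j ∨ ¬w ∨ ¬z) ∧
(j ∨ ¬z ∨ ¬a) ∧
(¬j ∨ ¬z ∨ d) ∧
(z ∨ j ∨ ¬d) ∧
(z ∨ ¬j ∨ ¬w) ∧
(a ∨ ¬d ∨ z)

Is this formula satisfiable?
Yes

Yes, the formula is satisfiable.

One satisfying assignment is: v=False, w=False, j=False, z=False, a=True, d=False

Verification: With this assignment, all 18 clauses evaluate to true.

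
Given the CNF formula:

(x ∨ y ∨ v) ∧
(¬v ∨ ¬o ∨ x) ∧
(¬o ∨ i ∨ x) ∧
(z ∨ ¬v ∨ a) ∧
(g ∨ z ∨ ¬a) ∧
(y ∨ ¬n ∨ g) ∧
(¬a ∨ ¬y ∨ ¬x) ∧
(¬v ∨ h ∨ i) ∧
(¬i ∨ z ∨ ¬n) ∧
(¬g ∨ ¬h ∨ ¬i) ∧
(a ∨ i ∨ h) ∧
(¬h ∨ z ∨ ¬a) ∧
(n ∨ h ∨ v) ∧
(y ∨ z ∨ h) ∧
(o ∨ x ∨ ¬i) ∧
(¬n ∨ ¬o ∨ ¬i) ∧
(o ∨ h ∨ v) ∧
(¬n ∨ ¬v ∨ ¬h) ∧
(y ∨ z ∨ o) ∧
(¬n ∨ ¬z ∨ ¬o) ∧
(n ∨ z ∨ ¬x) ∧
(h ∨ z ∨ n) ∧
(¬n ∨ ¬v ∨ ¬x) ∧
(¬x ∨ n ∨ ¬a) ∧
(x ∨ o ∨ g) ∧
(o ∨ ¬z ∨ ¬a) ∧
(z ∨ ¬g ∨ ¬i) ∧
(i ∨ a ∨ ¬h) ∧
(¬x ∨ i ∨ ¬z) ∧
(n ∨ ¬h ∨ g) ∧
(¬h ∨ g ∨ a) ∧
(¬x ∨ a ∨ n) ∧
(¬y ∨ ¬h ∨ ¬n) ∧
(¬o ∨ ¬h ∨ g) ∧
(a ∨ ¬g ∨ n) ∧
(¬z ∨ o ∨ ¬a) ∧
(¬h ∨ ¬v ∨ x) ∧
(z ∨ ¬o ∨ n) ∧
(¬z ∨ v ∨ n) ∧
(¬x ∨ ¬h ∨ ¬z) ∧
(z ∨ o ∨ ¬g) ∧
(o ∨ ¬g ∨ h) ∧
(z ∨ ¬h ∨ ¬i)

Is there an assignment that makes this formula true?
No

No, the formula is not satisfiable.

No assignment of truth values to the variables can make all 43 clauses true simultaneously.

The formula is UNSAT (unsatisfiable).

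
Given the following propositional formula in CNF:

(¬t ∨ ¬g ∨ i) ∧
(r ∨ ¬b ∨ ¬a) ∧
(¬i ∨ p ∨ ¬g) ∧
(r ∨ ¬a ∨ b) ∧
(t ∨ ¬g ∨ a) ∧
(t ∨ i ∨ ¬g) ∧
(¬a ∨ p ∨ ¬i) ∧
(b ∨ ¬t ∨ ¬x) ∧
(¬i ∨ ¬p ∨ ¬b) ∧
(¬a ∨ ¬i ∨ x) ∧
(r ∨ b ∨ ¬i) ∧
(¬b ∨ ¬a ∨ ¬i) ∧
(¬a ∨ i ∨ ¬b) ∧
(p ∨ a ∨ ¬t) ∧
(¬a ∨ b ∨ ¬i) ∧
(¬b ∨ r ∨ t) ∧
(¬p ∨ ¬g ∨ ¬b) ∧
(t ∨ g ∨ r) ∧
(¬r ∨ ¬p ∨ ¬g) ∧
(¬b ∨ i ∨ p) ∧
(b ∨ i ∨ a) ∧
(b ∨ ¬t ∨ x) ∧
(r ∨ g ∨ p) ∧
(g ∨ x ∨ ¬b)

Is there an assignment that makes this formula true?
Yes

Yes, the formula is satisfiable.

One satisfying assignment is: t=False, i=True, a=False, r=True, p=False, x=False, g=False, b=False

Verification: With this assignment, all 24 clauses evaluate to true.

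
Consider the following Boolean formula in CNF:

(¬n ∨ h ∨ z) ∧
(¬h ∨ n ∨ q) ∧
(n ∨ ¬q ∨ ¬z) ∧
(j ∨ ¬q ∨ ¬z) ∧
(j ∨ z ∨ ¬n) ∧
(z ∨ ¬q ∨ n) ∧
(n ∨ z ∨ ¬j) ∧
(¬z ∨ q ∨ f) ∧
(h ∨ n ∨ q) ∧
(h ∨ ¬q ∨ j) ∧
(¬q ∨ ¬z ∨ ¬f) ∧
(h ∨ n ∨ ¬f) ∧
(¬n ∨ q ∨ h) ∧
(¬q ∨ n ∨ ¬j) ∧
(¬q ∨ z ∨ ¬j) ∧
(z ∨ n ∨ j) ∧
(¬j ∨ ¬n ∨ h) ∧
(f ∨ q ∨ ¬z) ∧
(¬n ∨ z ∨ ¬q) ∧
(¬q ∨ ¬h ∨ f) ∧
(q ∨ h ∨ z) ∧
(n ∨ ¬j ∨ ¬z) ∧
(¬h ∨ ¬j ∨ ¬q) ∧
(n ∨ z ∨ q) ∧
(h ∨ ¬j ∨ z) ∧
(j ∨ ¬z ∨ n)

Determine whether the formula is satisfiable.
Yes

Yes, the formula is satisfiable.

One satisfying assignment is: h=True, n=True, j=False, z=True, q=False, f=True

Verification: With this assignment, all 26 clauses evaluate to true.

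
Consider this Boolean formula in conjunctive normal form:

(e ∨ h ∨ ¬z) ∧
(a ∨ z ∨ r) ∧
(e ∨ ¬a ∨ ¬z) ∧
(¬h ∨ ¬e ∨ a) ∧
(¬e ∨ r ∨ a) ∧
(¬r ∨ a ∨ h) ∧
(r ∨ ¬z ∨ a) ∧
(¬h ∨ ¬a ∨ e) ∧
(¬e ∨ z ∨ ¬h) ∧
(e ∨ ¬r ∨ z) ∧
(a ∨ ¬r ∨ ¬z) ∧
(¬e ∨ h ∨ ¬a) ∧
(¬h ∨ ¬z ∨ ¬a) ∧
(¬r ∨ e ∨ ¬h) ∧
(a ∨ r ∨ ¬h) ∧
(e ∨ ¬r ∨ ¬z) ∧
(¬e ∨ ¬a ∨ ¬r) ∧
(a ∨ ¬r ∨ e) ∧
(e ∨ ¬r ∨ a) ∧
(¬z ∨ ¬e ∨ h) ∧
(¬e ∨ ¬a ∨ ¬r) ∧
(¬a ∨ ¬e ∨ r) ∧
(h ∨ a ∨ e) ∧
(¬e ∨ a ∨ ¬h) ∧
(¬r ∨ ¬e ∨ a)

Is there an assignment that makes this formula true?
Yes

Yes, the formula is satisfiable.

One satisfying assignment is: e=False, r=False, a=True, h=False, z=False

Verification: With this assignment, all 25 clauses evaluate to true.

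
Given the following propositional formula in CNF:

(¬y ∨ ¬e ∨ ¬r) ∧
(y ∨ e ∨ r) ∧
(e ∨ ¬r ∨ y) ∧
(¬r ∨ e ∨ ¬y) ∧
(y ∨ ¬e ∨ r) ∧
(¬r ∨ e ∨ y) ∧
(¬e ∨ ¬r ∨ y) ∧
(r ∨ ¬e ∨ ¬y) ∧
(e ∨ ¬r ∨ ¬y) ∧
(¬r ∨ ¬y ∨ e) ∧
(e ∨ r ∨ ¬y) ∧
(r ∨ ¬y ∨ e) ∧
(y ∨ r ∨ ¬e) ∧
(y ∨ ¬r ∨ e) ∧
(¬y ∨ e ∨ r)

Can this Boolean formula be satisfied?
No

No, the formula is not satisfiable.

No assignment of truth values to the variables can make all 15 clauses true simultaneously.

The formula is UNSAT (unsatisfiable).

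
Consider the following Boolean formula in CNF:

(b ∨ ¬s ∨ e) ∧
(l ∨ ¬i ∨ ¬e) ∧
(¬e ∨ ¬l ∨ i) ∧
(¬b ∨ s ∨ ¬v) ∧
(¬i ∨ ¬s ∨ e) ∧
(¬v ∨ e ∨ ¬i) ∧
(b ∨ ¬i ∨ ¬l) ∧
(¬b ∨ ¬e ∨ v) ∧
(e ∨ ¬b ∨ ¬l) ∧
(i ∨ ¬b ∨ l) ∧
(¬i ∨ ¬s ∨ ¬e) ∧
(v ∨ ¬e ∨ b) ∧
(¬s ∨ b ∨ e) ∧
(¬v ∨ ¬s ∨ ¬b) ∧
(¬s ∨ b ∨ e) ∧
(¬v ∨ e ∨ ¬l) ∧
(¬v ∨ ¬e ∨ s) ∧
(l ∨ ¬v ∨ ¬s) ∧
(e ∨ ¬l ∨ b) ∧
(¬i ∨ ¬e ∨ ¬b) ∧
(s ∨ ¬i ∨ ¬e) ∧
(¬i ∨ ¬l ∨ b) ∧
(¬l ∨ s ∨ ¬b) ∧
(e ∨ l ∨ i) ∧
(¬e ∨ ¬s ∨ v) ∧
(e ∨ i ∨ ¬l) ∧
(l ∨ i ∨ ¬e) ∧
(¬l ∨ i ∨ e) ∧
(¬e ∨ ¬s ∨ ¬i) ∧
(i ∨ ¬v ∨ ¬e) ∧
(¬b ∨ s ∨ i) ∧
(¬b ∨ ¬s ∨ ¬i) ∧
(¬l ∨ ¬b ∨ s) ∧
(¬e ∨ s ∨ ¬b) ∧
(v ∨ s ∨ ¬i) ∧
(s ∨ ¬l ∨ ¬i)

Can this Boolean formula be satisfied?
No

No, the formula is not satisfiable.

No assignment of truth values to the variables can make all 36 clauses true simultaneously.

The formula is UNSAT (unsatisfiable).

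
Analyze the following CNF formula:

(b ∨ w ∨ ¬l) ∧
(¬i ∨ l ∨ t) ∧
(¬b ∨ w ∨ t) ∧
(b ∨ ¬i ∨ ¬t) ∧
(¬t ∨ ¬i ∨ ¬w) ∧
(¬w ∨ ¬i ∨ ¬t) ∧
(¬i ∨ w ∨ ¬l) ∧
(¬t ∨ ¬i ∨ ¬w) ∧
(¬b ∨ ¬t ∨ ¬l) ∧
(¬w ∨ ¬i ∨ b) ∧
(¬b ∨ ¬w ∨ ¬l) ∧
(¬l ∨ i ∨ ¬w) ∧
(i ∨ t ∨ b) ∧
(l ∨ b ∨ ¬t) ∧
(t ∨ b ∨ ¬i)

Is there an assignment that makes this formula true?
Yes

Yes, the formula is satisfiable.

One satisfying assignment is: w=True, b=True, i=False, t=False, l=False

Verification: With this assignment, all 15 clauses evaluate to true.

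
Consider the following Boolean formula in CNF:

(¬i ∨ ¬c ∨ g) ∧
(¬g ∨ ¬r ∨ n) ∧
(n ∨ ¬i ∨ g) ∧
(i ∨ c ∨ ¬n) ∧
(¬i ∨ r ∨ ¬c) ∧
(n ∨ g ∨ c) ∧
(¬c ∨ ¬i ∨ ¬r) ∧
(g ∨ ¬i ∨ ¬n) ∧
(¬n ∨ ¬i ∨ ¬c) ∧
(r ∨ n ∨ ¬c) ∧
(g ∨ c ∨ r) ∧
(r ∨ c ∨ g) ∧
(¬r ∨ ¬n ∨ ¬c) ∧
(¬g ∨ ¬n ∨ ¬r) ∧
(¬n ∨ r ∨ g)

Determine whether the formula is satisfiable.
Yes

Yes, the formula is satisfiable.

One satisfying assignment is: r=False, i=False, c=False, g=True, n=False

Verification: With this assignment, all 15 clauses evaluate to true.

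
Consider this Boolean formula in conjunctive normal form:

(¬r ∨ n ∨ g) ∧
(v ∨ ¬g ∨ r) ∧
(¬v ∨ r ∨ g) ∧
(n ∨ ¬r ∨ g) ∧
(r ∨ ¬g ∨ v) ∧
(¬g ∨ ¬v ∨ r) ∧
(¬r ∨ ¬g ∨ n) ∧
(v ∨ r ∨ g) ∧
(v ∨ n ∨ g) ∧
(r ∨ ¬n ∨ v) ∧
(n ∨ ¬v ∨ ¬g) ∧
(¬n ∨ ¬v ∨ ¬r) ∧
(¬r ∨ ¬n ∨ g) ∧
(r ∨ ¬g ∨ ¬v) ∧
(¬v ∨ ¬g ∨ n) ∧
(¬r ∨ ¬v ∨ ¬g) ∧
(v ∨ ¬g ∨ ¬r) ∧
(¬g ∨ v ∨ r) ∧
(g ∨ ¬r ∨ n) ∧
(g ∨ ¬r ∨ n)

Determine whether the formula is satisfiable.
No

No, the formula is not satisfiable.

No assignment of truth values to the variables can make all 20 clauses true simultaneously.

The formula is UNSAT (unsatisfiable).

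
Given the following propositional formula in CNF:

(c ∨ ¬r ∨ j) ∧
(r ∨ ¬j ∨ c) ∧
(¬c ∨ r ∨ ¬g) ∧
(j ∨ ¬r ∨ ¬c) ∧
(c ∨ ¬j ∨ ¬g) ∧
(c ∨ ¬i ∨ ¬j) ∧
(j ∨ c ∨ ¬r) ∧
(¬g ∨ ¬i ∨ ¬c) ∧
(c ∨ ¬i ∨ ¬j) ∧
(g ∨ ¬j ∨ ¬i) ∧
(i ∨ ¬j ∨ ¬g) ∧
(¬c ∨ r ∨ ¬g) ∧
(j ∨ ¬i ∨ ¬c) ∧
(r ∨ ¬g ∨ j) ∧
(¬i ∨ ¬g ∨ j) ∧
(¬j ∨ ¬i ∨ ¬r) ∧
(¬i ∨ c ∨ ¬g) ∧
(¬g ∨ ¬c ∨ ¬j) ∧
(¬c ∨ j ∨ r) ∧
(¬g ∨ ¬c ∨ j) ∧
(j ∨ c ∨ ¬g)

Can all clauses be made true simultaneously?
Yes

Yes, the formula is satisfiable.

One satisfying assignment is: i=False, c=False, r=False, g=False, j=False

Verification: With this assignment, all 21 clauses evaluate to true.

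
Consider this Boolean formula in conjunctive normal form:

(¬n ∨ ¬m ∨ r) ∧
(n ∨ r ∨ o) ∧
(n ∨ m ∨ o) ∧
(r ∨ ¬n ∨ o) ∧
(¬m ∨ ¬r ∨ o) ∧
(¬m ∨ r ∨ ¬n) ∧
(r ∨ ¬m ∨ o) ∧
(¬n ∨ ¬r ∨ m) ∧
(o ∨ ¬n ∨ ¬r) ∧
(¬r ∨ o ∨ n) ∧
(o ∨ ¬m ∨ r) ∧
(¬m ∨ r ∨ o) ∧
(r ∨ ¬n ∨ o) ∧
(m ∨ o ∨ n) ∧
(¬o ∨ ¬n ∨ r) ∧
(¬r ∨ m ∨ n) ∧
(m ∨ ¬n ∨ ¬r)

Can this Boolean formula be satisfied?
Yes

Yes, the formula is satisfiable.

One satisfying assignment is: r=True, m=True, n=False, o=True

Verification: With this assignment, all 17 clauses evaluate to true.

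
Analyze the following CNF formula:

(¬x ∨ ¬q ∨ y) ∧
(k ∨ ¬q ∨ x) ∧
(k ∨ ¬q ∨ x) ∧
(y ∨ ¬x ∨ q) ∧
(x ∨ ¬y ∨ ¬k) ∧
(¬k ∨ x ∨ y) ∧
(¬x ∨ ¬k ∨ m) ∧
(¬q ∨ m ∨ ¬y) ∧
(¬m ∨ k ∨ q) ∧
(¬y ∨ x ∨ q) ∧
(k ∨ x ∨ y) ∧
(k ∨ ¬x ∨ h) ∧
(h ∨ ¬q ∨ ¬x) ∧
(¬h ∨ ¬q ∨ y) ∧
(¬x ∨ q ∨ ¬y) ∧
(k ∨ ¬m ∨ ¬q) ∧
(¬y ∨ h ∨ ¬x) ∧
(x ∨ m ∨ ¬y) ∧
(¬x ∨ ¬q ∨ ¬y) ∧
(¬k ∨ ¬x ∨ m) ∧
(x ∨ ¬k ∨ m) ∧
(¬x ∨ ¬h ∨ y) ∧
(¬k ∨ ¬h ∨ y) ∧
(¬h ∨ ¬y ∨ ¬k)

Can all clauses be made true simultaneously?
No

No, the formula is not satisfiable.

No assignment of truth values to the variables can make all 24 clauses true simultaneously.

The formula is UNSAT (unsatisfiable).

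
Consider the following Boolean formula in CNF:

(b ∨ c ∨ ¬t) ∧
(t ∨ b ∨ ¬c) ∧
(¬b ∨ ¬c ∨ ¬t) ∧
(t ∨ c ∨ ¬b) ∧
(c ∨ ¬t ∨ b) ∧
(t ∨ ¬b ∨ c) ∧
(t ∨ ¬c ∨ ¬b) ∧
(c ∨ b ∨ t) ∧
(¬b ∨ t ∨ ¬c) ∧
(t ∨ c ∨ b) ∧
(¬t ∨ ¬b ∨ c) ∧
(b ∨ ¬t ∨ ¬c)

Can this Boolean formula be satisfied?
No

No, the formula is not satisfiable.

No assignment of truth values to the variables can make all 12 clauses true simultaneously.

The formula is UNSAT (unsatisfiable).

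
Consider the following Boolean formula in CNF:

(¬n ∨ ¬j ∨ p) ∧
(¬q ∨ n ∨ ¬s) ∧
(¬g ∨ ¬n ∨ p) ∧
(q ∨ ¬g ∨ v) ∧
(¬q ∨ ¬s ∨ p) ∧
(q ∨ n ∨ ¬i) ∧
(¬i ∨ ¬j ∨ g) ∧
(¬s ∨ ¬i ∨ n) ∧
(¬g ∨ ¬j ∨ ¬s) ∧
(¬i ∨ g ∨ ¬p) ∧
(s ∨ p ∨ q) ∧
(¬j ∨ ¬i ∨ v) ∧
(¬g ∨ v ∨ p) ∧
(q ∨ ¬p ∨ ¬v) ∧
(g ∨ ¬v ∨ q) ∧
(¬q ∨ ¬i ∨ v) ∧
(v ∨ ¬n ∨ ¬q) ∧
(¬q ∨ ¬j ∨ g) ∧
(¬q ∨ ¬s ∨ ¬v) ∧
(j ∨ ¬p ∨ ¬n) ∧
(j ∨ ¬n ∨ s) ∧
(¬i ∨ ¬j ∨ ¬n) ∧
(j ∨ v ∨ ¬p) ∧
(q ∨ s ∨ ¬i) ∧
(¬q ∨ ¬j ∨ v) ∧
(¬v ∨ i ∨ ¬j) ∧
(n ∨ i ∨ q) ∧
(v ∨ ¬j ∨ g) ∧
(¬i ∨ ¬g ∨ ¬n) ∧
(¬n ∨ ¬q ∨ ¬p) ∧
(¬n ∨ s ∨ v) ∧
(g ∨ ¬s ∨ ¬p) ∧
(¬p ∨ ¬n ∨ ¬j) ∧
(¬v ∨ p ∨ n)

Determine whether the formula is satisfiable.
Yes

Yes, the formula is satisfiable.

One satisfying assignment is: g=False, p=False, j=False, i=False, s=False, n=False, v=False, q=True

Verification: With this assignment, all 34 clauses evaluate to true.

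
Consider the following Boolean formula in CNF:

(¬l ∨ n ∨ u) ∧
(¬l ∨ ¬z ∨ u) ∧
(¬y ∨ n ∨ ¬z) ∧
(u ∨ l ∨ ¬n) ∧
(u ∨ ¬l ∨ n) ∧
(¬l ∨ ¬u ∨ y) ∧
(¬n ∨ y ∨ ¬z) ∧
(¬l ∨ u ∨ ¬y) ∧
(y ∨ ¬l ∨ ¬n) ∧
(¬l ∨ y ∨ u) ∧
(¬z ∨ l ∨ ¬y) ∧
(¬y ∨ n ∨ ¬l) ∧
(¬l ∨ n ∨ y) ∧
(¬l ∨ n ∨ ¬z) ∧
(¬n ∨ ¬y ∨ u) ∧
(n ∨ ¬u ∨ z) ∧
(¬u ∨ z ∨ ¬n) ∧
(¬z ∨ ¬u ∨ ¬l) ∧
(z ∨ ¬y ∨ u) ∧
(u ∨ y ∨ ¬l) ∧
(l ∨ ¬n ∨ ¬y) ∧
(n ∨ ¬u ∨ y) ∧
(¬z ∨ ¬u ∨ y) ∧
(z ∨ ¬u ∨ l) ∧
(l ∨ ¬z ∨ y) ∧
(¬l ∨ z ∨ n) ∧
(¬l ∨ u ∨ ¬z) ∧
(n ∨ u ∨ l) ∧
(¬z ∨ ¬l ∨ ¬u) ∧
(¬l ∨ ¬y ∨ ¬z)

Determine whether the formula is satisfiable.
No

No, the formula is not satisfiable.

No assignment of truth values to the variables can make all 30 clauses true simultaneously.

The formula is UNSAT (unsatisfiable).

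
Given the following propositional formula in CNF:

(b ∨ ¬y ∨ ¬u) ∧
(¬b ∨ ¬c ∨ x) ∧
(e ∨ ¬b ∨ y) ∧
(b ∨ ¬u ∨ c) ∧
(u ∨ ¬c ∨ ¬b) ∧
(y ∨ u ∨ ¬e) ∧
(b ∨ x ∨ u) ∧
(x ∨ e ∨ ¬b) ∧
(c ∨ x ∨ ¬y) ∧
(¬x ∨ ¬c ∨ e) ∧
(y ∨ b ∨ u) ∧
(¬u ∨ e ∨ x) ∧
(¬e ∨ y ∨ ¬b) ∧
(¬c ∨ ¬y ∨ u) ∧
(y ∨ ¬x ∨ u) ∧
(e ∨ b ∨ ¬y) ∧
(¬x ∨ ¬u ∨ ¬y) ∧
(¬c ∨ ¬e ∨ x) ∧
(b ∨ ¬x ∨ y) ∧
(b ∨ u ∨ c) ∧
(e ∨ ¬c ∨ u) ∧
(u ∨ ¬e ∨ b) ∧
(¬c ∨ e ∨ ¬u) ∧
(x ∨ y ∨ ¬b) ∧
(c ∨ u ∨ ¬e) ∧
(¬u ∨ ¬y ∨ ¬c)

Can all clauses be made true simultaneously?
Yes

Yes, the formula is satisfiable.

One satisfying assignment is: e=False, c=False, b=True, u=False, y=True, x=True

Verification: With this assignment, all 26 clauses evaluate to true.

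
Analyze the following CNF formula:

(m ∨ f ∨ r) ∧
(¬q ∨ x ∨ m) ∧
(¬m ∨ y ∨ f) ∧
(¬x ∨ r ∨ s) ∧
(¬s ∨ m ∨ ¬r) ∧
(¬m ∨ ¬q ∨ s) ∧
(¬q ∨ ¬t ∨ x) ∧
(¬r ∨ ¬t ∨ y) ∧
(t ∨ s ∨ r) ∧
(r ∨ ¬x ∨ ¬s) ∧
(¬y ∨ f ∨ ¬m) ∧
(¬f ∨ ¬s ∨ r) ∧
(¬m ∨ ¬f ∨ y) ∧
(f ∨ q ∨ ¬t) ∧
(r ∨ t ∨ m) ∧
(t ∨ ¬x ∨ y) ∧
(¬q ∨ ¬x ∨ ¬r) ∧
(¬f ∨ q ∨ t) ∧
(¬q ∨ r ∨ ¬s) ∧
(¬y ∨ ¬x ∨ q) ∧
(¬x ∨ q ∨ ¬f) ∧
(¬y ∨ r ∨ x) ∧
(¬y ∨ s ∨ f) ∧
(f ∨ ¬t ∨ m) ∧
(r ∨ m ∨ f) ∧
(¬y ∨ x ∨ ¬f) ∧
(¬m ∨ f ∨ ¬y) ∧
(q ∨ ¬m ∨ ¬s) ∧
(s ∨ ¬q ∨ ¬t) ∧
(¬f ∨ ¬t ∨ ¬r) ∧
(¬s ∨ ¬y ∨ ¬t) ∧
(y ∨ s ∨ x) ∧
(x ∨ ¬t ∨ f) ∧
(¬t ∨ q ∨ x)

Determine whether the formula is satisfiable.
No

No, the formula is not satisfiable.

No assignment of truth values to the variables can make all 34 clauses true simultaneously.

The formula is UNSAT (unsatisfiable).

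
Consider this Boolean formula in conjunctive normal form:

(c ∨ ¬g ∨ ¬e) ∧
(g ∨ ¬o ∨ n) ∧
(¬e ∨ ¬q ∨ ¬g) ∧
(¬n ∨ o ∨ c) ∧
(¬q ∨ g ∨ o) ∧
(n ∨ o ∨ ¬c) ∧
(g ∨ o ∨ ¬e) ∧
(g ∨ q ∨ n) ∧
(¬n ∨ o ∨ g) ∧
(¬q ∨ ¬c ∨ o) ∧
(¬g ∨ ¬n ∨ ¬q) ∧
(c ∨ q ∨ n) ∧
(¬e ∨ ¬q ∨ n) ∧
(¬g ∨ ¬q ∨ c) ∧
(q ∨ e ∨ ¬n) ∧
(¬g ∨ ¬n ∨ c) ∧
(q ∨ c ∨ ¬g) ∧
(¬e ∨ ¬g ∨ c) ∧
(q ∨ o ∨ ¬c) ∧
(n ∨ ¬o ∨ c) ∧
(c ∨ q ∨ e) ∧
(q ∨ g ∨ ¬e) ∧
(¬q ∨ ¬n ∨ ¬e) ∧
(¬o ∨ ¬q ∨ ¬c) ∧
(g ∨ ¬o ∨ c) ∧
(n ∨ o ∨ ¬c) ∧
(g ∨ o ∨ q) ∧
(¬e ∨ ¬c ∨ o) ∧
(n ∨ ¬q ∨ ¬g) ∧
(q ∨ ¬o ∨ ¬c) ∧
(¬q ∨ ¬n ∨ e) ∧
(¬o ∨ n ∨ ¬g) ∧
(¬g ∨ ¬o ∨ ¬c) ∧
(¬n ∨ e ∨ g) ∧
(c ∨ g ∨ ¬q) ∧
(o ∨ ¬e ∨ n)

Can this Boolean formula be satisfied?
No

No, the formula is not satisfiable.

No assignment of truth values to the variables can make all 36 clauses true simultaneously.

The formula is UNSAT (unsatisfiable).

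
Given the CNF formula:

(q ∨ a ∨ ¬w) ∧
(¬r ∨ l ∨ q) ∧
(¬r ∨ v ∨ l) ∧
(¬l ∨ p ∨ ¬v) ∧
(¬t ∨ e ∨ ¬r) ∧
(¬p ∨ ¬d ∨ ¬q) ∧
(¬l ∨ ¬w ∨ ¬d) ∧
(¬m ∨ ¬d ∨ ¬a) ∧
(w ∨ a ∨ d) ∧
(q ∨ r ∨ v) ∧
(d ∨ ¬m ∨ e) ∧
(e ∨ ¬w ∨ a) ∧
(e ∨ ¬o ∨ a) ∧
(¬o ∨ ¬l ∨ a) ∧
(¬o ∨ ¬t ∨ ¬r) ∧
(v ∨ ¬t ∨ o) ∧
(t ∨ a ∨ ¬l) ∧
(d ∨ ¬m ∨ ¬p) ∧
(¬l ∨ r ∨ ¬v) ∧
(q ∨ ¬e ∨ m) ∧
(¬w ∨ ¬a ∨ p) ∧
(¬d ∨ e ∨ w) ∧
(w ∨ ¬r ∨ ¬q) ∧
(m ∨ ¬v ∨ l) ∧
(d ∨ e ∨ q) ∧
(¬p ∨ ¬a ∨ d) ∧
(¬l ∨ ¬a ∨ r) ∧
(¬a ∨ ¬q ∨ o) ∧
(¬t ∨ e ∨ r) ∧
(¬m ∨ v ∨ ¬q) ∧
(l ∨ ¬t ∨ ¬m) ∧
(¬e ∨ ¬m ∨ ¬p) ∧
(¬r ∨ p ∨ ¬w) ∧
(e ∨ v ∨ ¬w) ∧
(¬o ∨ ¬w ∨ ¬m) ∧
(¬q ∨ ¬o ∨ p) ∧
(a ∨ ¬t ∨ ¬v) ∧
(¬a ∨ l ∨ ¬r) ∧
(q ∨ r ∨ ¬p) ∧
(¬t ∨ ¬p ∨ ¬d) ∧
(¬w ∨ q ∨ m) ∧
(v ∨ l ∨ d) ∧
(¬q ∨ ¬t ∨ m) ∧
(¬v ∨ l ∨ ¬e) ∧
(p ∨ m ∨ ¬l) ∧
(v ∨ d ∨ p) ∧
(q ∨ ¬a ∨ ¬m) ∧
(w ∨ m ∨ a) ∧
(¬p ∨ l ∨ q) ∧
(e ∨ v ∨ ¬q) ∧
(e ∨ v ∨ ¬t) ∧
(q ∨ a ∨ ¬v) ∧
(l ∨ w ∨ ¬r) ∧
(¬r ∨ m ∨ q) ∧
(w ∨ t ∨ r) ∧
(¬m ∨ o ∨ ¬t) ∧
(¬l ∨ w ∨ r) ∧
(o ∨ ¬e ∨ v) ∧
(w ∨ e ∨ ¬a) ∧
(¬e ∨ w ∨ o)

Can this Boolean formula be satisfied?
No

No, the formula is not satisfiable.

No assignment of truth values to the variables can make all 60 clauses true simultaneously.

The formula is UNSAT (unsatisfiable).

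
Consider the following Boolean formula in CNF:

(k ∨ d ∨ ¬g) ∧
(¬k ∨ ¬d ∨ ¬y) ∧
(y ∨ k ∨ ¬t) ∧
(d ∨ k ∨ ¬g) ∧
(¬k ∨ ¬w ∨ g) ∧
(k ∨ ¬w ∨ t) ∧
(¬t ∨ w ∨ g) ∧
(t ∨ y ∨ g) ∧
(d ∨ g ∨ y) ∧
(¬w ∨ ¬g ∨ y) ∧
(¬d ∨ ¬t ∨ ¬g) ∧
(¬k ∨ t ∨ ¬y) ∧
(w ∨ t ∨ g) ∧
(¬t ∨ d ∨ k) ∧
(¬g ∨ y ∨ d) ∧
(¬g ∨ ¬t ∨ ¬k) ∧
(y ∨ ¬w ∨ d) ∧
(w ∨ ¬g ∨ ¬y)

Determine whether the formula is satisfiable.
Yes

Yes, the formula is satisfiable.

One satisfying assignment is: g=True, d=True, w=False, k=False, t=False, y=False

Verification: With this assignment, all 18 clauses evaluate to true.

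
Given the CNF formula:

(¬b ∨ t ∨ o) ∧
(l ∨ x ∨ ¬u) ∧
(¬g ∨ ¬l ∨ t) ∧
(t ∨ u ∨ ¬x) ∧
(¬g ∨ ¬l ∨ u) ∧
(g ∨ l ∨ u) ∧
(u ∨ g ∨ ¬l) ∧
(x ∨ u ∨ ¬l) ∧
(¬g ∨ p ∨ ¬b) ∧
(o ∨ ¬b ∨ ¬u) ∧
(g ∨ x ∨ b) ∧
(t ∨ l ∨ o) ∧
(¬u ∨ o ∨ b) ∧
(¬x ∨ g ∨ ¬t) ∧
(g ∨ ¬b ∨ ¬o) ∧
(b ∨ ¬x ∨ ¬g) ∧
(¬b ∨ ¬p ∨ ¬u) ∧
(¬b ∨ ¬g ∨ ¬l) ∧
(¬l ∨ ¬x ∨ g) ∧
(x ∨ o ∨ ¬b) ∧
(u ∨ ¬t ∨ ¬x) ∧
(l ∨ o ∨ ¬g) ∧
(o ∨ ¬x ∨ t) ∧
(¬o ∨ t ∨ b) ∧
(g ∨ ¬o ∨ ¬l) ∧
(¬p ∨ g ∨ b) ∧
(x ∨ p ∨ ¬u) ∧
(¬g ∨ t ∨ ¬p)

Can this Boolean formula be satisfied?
Yes

Yes, the formula is satisfiable.

One satisfying assignment is: l=False, b=False, x=False, u=False, t=True, g=True, o=True, p=True

Verification: With this assignment, all 28 clauses evaluate to true.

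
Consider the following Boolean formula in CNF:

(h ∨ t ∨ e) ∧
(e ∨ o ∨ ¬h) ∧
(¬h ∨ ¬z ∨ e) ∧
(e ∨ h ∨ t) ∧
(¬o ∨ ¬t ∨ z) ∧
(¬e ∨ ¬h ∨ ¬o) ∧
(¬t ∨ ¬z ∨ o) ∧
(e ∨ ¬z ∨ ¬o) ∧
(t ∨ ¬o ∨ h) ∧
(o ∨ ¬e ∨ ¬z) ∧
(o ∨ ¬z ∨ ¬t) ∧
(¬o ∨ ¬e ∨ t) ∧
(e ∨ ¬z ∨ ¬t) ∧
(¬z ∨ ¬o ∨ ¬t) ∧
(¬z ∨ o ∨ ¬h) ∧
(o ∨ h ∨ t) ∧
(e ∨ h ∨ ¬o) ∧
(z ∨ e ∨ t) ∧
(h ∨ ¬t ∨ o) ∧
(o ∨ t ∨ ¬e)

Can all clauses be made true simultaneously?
Yes

Yes, the formula is satisfiable.

One satisfying assignment is: o=False, z=False, e=True, h=True, t=True

Verification: With this assignment, all 20 clauses evaluate to true.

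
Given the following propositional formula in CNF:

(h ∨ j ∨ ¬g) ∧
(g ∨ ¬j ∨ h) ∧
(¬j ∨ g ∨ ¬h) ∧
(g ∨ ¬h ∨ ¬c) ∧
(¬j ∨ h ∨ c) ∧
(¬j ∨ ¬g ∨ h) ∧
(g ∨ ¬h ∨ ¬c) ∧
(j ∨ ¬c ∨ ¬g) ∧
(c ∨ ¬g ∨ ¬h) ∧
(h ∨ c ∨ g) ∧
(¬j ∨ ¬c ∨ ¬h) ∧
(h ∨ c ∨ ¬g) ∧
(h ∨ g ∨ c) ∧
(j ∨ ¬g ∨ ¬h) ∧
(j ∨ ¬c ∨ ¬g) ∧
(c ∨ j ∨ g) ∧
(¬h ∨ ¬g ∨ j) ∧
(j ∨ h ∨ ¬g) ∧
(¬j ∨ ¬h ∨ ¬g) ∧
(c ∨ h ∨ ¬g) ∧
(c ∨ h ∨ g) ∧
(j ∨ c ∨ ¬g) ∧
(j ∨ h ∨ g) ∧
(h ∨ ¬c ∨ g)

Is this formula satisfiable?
No

No, the formula is not satisfiable.

No assignment of truth values to the variables can make all 24 clauses true simultaneously.

The formula is UNSAT (unsatisfiable).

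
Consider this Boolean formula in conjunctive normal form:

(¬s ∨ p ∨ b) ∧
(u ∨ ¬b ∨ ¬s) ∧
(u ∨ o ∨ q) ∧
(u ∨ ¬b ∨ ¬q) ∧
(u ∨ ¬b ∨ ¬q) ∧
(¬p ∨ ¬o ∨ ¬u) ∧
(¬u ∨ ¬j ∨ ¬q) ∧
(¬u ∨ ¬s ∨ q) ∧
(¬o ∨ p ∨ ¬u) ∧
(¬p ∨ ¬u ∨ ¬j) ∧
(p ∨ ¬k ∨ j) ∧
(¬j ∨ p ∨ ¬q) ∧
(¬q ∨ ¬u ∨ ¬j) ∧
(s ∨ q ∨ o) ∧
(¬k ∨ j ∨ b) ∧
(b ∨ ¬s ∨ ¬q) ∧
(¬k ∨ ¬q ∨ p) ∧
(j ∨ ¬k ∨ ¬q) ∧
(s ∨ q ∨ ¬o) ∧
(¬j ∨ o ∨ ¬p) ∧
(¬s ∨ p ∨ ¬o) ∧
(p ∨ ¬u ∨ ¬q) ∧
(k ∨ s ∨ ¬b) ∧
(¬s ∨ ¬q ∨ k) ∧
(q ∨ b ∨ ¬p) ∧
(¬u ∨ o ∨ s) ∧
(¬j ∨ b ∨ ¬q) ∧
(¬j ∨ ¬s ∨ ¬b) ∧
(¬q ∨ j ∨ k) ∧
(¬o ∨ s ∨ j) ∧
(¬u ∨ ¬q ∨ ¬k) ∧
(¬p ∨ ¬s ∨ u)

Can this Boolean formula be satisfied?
No

No, the formula is not satisfiable.

No assignment of truth values to the variables can make all 32 clauses true simultaneously.

The formula is UNSAT (unsatisfiable).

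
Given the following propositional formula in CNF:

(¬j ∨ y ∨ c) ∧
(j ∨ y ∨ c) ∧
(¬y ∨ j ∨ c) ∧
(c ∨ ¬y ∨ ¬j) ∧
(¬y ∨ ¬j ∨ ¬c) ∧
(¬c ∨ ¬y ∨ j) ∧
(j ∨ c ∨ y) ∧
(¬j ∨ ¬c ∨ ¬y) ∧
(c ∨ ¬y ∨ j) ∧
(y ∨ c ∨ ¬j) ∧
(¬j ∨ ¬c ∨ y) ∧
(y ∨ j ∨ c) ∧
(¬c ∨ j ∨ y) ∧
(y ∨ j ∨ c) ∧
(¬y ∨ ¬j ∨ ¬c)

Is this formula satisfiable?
No

No, the formula is not satisfiable.

No assignment of truth values to the variables can make all 15 clauses true simultaneously.

The formula is UNSAT (unsatisfiable).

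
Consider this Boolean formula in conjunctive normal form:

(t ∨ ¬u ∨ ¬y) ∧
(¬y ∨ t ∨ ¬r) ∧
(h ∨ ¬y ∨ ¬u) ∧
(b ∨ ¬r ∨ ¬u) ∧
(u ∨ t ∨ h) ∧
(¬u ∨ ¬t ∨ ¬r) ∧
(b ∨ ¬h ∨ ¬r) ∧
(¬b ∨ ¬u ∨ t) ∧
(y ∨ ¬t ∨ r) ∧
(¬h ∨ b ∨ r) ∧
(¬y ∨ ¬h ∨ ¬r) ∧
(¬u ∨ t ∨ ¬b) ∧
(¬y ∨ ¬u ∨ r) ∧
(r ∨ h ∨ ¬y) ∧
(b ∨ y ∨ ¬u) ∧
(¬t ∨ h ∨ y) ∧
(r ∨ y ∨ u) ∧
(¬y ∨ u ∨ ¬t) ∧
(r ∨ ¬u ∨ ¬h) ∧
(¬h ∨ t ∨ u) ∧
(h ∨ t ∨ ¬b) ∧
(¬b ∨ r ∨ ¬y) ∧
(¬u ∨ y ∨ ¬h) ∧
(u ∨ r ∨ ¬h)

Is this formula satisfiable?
Yes

Yes, the formula is satisfiable.

One satisfying assignment is: t=True, u=False, b=True, y=False, h=True, r=True

Verification: With this assignment, all 24 clauses evaluate to true.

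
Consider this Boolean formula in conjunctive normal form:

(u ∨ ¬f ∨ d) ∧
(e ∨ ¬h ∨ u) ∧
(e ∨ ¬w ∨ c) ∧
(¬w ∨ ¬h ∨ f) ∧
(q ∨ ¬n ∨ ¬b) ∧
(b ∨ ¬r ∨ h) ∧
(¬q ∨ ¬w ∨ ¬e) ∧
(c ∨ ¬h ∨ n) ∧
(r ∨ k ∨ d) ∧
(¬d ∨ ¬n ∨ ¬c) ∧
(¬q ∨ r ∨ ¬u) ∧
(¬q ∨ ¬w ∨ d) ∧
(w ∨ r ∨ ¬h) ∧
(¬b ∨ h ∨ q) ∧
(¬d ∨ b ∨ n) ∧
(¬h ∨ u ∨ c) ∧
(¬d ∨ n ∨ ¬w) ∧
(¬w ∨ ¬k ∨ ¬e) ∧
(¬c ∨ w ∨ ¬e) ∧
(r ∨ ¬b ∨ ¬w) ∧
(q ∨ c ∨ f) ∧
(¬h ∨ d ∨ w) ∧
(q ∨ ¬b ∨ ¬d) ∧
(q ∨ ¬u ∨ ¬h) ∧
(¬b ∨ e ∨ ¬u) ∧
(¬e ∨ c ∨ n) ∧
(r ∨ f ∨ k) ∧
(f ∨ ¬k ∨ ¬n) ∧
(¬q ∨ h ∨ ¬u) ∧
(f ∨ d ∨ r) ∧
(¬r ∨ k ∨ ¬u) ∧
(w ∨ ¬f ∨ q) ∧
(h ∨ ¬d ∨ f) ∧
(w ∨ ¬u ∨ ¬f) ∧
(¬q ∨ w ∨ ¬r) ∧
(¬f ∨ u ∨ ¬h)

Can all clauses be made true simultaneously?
Yes

Yes, the formula is satisfiable.

One satisfying assignment is: n=False, h=False, k=False, f=True, u=False, b=True, d=True, q=True, c=False, e=False, r=False, w=False

Verification: With this assignment, all 36 clauses evaluate to true.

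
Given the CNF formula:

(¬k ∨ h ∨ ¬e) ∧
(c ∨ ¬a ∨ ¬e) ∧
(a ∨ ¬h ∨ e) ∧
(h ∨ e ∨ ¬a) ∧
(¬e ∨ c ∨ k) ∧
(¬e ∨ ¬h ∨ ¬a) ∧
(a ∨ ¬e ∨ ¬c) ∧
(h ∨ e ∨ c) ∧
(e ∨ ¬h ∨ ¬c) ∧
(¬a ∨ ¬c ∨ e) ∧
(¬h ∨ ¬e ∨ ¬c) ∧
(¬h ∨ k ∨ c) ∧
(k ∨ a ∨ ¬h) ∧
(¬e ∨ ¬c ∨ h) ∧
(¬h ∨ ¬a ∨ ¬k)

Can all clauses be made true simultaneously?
Yes

Yes, the formula is satisfiable.

One satisfying assignment is: e=False, k=False, a=False, c=True, h=False

Verification: With this assignment, all 15 clauses evaluate to true.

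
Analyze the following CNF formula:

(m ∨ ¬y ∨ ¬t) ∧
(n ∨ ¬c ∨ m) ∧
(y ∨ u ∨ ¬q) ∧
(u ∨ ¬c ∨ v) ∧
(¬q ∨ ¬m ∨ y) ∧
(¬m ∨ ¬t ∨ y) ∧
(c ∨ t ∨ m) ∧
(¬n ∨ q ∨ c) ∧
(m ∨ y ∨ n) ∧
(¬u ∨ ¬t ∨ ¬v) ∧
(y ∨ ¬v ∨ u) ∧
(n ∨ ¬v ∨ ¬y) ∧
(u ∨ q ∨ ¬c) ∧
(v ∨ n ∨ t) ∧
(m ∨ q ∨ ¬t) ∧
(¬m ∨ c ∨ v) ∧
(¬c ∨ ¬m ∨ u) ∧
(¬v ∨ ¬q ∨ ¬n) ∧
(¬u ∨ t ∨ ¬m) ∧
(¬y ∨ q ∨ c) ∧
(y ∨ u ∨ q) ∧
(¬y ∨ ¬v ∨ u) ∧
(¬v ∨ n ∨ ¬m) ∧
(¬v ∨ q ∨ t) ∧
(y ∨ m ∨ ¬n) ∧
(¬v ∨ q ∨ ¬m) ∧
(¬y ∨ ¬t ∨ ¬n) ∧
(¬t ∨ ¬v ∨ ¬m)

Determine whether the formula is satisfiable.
Yes

Yes, the formula is satisfiable.

One satisfying assignment is: q=False, n=True, y=True, m=False, u=True, t=False, v=False, c=True

Verification: With this assignment, all 28 clauses evaluate to true.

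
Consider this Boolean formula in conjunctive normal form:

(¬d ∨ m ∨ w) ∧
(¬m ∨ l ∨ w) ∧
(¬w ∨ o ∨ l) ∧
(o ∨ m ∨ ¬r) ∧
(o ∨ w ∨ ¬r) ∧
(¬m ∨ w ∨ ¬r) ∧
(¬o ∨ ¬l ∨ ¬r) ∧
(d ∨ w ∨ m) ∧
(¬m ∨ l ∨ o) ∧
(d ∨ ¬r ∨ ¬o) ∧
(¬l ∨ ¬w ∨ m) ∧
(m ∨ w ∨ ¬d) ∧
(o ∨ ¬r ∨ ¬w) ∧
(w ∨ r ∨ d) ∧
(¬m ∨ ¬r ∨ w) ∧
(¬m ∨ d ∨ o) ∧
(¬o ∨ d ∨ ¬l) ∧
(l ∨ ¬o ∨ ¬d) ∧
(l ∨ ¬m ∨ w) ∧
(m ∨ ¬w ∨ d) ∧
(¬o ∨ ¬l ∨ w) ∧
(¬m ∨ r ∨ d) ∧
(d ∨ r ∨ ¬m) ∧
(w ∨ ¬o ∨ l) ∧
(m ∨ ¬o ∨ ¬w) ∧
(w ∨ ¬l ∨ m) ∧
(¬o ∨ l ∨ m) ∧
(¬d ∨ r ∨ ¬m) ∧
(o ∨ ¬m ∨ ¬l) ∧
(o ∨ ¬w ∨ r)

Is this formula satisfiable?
No

No, the formula is not satisfiable.

No assignment of truth values to the variables can make all 30 clauses true simultaneously.

The formula is UNSAT (unsatisfiable).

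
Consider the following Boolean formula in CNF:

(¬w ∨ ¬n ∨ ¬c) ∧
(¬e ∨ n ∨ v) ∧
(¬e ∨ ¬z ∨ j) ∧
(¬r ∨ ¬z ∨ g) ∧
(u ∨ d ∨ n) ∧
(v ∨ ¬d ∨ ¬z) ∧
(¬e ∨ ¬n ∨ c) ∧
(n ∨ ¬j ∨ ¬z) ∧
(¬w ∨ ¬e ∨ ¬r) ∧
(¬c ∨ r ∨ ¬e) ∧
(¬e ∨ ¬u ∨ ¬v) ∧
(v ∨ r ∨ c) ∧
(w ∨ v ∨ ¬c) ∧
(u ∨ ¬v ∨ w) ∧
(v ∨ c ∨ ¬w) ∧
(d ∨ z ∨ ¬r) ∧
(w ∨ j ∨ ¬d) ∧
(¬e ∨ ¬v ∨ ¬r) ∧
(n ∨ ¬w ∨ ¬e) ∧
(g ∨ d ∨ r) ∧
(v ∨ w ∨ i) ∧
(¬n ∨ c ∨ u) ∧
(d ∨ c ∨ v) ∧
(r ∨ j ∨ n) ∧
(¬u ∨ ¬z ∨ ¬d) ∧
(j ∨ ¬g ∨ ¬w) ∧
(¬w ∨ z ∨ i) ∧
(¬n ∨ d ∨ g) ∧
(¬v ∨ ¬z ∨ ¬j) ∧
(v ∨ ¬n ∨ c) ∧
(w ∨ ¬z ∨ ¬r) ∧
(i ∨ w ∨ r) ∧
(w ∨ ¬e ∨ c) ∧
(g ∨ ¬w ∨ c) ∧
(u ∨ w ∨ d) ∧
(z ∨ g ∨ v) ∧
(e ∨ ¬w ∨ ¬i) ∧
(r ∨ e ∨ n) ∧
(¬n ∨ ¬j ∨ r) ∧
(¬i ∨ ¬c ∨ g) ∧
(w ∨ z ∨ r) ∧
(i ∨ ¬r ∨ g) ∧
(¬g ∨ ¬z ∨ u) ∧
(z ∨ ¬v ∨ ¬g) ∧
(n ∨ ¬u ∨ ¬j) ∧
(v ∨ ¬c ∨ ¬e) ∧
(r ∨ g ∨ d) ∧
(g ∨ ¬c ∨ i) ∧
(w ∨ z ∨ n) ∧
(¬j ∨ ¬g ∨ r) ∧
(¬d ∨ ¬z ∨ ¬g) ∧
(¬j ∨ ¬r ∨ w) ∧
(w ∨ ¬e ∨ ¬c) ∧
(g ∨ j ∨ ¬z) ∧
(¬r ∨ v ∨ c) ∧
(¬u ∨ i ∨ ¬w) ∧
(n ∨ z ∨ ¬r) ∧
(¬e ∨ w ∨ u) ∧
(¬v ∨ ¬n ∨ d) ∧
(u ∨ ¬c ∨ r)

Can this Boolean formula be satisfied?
No

No, the formula is not satisfiable.

No assignment of truth values to the variables can make all 60 clauses true simultaneously.

The formula is UNSAT (unsatisfiable).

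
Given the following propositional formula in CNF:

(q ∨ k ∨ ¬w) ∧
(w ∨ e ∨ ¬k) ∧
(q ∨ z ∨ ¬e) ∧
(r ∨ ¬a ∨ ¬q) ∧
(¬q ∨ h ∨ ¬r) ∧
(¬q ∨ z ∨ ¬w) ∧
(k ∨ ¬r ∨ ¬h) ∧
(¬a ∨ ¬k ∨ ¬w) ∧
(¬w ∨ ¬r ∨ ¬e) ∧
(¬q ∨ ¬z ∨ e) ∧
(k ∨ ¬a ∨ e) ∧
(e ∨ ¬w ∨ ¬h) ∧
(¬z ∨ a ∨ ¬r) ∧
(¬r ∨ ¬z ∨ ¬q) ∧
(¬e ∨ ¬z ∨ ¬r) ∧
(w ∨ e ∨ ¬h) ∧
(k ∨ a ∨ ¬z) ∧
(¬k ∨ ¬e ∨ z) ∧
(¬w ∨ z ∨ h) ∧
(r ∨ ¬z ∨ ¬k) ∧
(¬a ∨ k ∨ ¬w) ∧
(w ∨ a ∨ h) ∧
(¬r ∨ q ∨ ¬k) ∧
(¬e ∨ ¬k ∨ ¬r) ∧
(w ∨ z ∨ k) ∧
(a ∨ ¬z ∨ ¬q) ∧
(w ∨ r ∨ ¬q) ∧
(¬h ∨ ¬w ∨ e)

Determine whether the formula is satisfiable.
Yes

Yes, the formula is satisfiable.

One satisfying assignment is: e=True, z=True, h=False, r=False, q=False, w=False, k=False, a=True

Verification: With this assignment, all 28 clauses evaluate to true.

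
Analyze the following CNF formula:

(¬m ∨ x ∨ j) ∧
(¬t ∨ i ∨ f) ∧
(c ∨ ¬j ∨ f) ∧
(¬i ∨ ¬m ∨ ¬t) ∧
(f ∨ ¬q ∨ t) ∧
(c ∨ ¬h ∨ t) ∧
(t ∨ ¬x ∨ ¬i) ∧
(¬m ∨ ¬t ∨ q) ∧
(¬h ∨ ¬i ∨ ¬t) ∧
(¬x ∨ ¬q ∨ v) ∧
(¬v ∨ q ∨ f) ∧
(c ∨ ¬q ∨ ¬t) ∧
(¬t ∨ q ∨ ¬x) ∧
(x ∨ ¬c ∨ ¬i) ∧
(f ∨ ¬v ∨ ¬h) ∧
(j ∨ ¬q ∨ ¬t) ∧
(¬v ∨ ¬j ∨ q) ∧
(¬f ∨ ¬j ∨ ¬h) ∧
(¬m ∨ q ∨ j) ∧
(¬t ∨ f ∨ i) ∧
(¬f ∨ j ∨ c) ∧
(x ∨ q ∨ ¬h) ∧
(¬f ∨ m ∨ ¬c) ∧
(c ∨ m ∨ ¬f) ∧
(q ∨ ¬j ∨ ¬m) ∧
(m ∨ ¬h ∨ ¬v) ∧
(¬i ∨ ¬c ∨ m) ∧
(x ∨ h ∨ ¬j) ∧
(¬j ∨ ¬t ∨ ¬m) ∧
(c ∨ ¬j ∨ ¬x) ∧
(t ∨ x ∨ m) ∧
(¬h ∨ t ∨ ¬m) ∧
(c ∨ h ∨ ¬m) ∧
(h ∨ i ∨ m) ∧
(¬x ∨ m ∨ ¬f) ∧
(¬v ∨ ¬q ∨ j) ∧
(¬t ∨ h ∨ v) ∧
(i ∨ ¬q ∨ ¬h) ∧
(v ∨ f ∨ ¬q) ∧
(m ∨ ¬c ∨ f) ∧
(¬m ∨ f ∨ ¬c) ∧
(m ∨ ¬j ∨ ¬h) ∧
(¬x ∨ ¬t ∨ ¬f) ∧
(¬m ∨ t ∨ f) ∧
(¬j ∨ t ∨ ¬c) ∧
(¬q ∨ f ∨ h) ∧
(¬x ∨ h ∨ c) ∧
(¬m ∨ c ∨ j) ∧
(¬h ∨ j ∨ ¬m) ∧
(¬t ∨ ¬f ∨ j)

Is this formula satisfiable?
No

No, the formula is not satisfiable.

No assignment of truth values to the variables can make all 50 clauses true simultaneously.

The formula is UNSAT (unsatisfiable).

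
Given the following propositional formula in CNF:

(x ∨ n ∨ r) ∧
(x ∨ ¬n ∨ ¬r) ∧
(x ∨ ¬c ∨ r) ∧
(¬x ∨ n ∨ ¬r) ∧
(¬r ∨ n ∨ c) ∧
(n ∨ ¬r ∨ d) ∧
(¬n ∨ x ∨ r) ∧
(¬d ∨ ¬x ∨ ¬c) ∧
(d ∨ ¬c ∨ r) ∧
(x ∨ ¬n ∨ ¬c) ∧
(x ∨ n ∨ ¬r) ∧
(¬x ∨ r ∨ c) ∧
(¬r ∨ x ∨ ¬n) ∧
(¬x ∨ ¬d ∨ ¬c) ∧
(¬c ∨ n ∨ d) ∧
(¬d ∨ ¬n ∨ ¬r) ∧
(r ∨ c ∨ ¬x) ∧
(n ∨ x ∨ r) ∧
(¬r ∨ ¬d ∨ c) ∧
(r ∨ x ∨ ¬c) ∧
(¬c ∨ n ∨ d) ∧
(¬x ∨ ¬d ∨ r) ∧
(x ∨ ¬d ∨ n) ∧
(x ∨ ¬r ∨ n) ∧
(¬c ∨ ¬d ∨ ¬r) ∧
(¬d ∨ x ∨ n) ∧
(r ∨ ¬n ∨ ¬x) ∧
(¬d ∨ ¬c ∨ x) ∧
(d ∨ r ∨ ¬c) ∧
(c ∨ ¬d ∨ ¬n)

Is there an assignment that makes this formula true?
Yes

Yes, the formula is satisfiable.

One satisfying assignment is: d=False, c=False, x=True, r=True, n=True

Verification: With this assignment, all 30 clauses evaluate to true.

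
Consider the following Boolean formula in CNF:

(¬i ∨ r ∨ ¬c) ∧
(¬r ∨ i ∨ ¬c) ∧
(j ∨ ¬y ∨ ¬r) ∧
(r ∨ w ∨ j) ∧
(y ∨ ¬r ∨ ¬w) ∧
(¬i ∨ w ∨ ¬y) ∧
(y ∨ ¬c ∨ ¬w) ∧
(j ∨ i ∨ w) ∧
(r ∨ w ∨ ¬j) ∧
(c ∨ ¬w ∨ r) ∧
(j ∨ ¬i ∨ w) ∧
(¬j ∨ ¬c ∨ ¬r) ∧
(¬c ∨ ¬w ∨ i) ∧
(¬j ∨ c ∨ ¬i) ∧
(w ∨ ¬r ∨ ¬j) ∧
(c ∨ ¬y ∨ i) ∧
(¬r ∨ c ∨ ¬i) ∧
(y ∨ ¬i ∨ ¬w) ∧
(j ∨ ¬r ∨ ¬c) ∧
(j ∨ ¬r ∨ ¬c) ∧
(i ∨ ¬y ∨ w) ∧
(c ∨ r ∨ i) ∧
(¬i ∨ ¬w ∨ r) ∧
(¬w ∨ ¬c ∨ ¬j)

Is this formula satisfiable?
No

No, the formula is not satisfiable.

No assignment of truth values to the variables can make all 24 clauses true simultaneously.

The formula is UNSAT (unsatisfiable).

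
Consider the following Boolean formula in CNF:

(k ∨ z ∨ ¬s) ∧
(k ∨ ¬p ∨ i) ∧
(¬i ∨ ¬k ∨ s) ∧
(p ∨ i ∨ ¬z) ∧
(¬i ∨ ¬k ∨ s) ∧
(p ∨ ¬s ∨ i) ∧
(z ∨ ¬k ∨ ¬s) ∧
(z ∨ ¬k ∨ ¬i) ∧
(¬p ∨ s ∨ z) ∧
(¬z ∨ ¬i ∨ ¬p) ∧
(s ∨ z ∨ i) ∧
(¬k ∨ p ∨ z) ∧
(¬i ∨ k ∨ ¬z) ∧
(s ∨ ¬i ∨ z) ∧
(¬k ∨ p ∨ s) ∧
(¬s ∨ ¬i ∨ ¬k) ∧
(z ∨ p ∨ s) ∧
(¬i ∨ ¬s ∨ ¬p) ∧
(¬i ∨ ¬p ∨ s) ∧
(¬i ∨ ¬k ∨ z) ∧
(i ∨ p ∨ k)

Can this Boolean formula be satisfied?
Yes

Yes, the formula is satisfiable.

One satisfying assignment is: z=True, s=False, p=True, k=True, i=False

Verification: With this assignment, all 21 clauses evaluate to true.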